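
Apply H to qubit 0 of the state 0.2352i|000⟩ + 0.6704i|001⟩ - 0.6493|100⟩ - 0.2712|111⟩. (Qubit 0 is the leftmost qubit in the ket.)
(-0.4591 + 0.1663i)|000⟩ + 0.474i|001⟩ - 0.1918|011⟩ + (0.4591 + 0.1663i)|100⟩ + 0.474i|101⟩ + 0.1918|111⟩

H on qubit 0 mixes each pair of kets that differ only in qubit 0: amplitudes (a, b) of (|…0…⟩, |…1…⟩) become ((a + b)/√2, (a − b)/√2). Kets absent from the input have amplitude 0.
(|000⟩, |100⟩): (a, b) = (0.2352i, -0.6493) → ((-0.4591 + 0.1663i), (0.4591 + 0.1663i))
(|001⟩, |101⟩): (a, b) = (0.6704i, 0) → (0.474i, 0.474i)
(|011⟩, |111⟩): (a, b) = (0, -0.2712) → (-0.1918, 0.1918)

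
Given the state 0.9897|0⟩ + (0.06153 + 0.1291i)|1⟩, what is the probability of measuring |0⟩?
0.9795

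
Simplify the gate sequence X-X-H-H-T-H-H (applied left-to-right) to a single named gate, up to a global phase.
T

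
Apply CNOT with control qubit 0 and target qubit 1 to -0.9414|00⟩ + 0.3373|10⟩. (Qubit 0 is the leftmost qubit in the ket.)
-0.9414|00⟩ + 0.3373|11⟩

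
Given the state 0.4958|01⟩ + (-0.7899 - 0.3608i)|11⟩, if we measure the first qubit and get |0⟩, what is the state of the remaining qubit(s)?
|1⟩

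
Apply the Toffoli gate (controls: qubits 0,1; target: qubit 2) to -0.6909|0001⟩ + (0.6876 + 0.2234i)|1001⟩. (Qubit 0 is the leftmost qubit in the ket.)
-0.6909|0001⟩ + (0.6876 + 0.2234i)|1001⟩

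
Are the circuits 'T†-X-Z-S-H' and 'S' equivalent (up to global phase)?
No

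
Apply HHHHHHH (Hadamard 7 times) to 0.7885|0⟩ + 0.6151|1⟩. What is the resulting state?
0.9925|0⟩ + 0.1226|1⟩

H² = I, so H^7 = H: a single Hadamard. With (a, b) = (0.7885, 0.6151), H gives ((a + b)/√2, (a − b)/√2) = (0.9925, 0.1226).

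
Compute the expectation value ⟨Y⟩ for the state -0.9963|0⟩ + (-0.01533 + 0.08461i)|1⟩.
-0.1686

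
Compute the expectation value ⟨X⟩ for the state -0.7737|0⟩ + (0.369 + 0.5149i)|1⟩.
-0.571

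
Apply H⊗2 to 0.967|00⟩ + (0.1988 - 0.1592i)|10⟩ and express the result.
(0.5829 - 0.0796i)|00⟩ + (0.5829 - 0.0796i)|01⟩ + (0.3841 + 0.0796i)|10⟩ + (0.3841 + 0.0796i)|11⟩

H⊗2 gives amp(|y⟩) = (1/2) Σ_x (−1)^(x·y) amp(|x⟩), where x·y is the number of positions in which both x and y have a 1.
|00⟩: (0.967 + (0.1988 - 0.1592i))/2 = (0.5829 - 0.0796i)
|01⟩: (0.967 + (0.1988 - 0.1592i))/2 = (0.5829 - 0.0796i)
|10⟩: (0.967 - (0.1988 - 0.1592i))/2 = (0.3841 + 0.0796i)
|11⟩: (0.967 - (0.1988 - 0.1592i))/2 = (0.3841 + 0.0796i)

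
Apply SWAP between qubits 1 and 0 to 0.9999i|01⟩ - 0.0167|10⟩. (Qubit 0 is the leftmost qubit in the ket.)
-0.0167|01⟩ + 0.9999i|10⟩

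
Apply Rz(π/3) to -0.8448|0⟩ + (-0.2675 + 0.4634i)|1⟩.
(-0.7316 + 0.4224i)|0⟩ + (-0.4634 + 0.2676i)|1⟩

Rz(π/3) = [[e^(−iθ/2), 0], [0, e^(iθ/2)]] with e^(±iθ/2) = cos(θ/2) ± i·sin(θ/2); θ = π/3, cos(θ/2) ≈ 0.866025, sin(θ/2) ≈ 0.5.
With a = amp(|0⟩) = -0.8448 and b = amp(|1⟩) = (-0.2675 + 0.4634i):
new amp(|0⟩) = (0.866025 - 0.5i)·a = (-0.7316 + 0.4224i)
new amp(|1⟩) = (0.866025 + 0.5i)·b = (-0.4634 + 0.2676i)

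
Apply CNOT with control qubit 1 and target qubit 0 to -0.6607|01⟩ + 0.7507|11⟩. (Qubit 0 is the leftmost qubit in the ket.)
0.7507|01⟩ - 0.6607|11⟩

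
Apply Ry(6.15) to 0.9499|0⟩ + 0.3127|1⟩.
-0.9686|0⟩ - 0.2488|1⟩

Ry(6.15) = [[cos(θ/2), −sin(θ/2)], [sin(θ/2), cos(θ/2)]]; θ = 6.15, cos(θ/2) ≈ -0.997784, sin(θ/2) ≈ 0.0665434.
With a = amp(|0⟩) = 0.9499 and b = amp(|1⟩) = 0.3127:
new amp(|0⟩) = (-0.997784)·a + (-0.0665434)·b = -0.9686
new amp(|1⟩) = (0.0665434)·a + (-0.997784)·b = -0.2488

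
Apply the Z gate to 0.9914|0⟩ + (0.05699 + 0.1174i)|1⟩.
0.9914|0⟩ + (-0.05699 - 0.1174i)|1⟩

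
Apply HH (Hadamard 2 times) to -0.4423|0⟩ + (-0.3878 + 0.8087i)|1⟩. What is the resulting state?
-0.4423|0⟩ + (-0.3878 + 0.8087i)|1⟩

H² = I, so an even number of Hadamards cancels: H^2 = I and the state is unchanged.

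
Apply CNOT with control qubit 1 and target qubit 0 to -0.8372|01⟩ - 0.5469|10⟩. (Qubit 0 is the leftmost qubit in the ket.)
-0.5469|10⟩ - 0.8372|11⟩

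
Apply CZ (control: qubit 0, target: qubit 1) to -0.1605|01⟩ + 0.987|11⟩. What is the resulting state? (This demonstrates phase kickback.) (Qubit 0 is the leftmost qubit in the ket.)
-0.1605|01⟩ - 0.987|11⟩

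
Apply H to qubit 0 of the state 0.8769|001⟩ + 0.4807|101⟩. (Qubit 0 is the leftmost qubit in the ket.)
0.96|001⟩ + 0.2802|101⟩

H on qubit 0 mixes each pair of kets that differ only in qubit 0: amplitudes (a, b) of (|…0…⟩, |…1…⟩) become ((a + b)/√2, (a − b)/√2). Kets absent from the input have amplitude 0.
(|001⟩, |101⟩): (a, b) = (0.8769, 0.4807) → (0.96, 0.2802)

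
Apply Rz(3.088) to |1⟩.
(0.02679 + 0.9996i)|1⟩

Rz(3.088) = [[e^(−iθ/2), 0], [0, e^(iθ/2)]] with e^(±iθ/2) = cos(θ/2) ± i·sin(θ/2); θ = 3.088, cos(θ/2) ≈ 0.0267931, sin(θ/2) ≈ 0.999641.
With a = amp(|0⟩) = 0 and b = amp(|1⟩) = 1:
new amp(|0⟩) = (0.0267931 - 0.999641i)·a = 0
new amp(|1⟩) = (0.0267931 + 0.999641i)·b = (0.02679 + 0.9996i)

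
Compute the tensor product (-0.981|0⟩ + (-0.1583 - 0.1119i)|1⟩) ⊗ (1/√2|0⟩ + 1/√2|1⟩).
-0.6937|00⟩ - 0.6937|01⟩ + (-0.1119 - 0.07913i)|10⟩ + (-0.1119 - 0.07913i)|11⟩

amp(|b₁b₂…⟩) = product of the factor amplitudes for bits b₁, b₂, …; only kets whose every factor amplitude is nonzero survive.
|00⟩: (-0.981)(1/√2) = -0.6937
|01⟩: (-0.981)(1/√2) = -0.6937
|10⟩: (-0.1583 - 0.1119i)(1/√2) = (-0.1119 - 0.07913i)
|11⟩: (-0.1583 - 0.1119i)(1/√2) = (-0.1119 - 0.07913i)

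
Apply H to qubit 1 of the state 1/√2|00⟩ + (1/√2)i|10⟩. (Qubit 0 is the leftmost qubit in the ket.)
1/2|00⟩ + 1/2|01⟩ + (1/2)i|10⟩ + (1/2)i|11⟩

H on qubit 1 mixes each pair of kets that differ only in qubit 1: amplitudes (a, b) of (|…0…⟩, |…1…⟩) become ((a + b)/√2, (a − b)/√2). Kets absent from the input have amplitude 0.
(|00⟩, |01⟩): (a, b) = (1/√2, 0) → (1/2, 1/2)
(|10⟩, |11⟩): (a, b) = ((1/√2)i, 0) → ((1/2)i, (1/2)i)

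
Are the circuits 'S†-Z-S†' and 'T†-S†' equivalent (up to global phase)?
No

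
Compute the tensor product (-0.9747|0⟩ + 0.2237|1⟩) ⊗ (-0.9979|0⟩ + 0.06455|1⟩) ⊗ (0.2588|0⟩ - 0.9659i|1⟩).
0.2517|000⟩ - 0.9395i|001⟩ - 0.01628|010⟩ + 0.06077i|011⟩ - 0.05777|100⟩ + 0.2156i|101⟩ + 0.003737|110⟩ - 0.01395i|111⟩

amp(|b₁b₂…⟩) = product of the factor amplitudes for bits b₁, b₂, …; only kets whose every factor amplitude is nonzero survive.
|000⟩: (-0.9747)(-0.9979)(0.2588) = 0.2517
|001⟩: (-0.9747)(-0.9979)(-0.9659i) = -0.9395i
|010⟩: (-0.9747)(0.06455)(0.2588) = -0.01628
|011⟩: (-0.9747)(0.06455)(-0.9659i) = 0.06077i
|100⟩: (0.2237)(-0.9979)(0.2588) = -0.05777
|101⟩: (0.2237)(-0.9979)(-0.9659i) = 0.2156i
|110⟩: (0.2237)(0.06455)(0.2588) = 0.003737
|111⟩: (0.2237)(0.06455)(-0.9659i) = -0.01395i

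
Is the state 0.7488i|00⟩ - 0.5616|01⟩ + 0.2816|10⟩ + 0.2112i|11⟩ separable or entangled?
Separable

Writing the state as a|00⟩ + b|01⟩ + c|10⟩ + d|11⟩, it is a product state iff ad − bc = 0.
Here (a, b, c, d) = (0.7488i, -0.5616, 0.2816, 0.2112i): ad − bc = (0.7488i)(0.2112i) − (-0.5616)(0.2816) = 0, so the state is separable.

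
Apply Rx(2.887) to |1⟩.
-0.9919i|0⟩ + 0.127|1⟩

Rx(2.887) = [[cos(θ/2), −i·sin(θ/2)], [−i·sin(θ/2), cos(θ/2)]]; θ = 2.887, cos(θ/2) ≈ 0.126953, sin(θ/2) ≈ 0.991909.
With a = amp(|0⟩) = 0 and b = amp(|1⟩) = 1:
new amp(|0⟩) = (0.126953)·a + (-0.991909i)·b = -0.9919i
new amp(|1⟩) = (-0.991909i)·a + (0.126953)·b = 0.127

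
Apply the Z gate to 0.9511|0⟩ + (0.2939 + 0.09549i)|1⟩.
0.9511|0⟩ + (-0.2939 - 0.09549i)|1⟩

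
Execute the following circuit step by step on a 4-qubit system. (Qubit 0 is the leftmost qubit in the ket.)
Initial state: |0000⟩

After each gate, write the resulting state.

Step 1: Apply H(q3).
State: 1/√2|0000⟩ + 1/√2|0001⟩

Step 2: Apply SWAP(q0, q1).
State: 1/√2|0000⟩ + 1/√2|0001⟩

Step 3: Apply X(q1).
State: 1/√2|0100⟩ + 1/√2|0101⟩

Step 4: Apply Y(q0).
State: (1/√2)i|1100⟩ + (1/√2)i|1101⟩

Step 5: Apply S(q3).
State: (1/√2)i|1100⟩ - 1/√2|1101⟩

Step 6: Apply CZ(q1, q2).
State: (1/√2)i|1100⟩ - 1/√2|1101⟩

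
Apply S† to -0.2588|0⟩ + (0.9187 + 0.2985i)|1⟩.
-0.2588|0⟩ + (0.2985 - 0.9187i)|1⟩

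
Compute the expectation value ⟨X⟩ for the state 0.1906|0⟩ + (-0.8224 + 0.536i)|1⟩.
-0.3135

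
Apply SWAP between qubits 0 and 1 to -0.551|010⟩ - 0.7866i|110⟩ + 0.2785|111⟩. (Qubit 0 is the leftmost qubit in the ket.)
-0.551|100⟩ - 0.7866i|110⟩ + 0.2785|111⟩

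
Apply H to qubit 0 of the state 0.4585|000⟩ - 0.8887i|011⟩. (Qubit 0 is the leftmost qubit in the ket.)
0.3242|000⟩ - 0.6284i|011⟩ + 0.3242|100⟩ - 0.6284i|111⟩

H on qubit 0 mixes each pair of kets that differ only in qubit 0: amplitudes (a, b) of (|…0…⟩, |…1…⟩) become ((a + b)/√2, (a − b)/√2). Kets absent from the input have amplitude 0.
(|000⟩, |100⟩): (a, b) = (0.4585, 0) → (0.3242, 0.3242)
(|011⟩, |111⟩): (a, b) = (-0.8887i, 0) → (-0.6284i, -0.6284i)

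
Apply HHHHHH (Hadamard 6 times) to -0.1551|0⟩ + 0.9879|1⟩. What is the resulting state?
-0.1551|0⟩ + 0.9879|1⟩

H² = I, so an even number of Hadamards cancels: H^6 = I and the state is unchanged.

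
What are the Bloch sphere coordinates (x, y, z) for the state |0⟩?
(0, 0, 1)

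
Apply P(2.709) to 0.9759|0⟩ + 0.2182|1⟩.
0.9759|0⟩ + (-0.1981 + 0.09148i)|1⟩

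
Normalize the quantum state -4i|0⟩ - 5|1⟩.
-0.6247i|0⟩ - 0.7809|1⟩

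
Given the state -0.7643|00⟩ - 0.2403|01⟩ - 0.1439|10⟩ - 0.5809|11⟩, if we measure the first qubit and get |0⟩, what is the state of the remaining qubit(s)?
-0.954|0⟩ - 0.2999|1⟩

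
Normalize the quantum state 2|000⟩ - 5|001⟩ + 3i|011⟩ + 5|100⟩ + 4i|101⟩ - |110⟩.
0.2236|000⟩ - 0.559|001⟩ + 0.3354i|011⟩ + 0.559|100⟩ + (1/√5)i|101⟩ - 0.1118|110⟩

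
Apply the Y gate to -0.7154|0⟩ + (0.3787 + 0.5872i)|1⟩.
(0.5872 - 0.3787i)|0⟩ - 0.7154i|1⟩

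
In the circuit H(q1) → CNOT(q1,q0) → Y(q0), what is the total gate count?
3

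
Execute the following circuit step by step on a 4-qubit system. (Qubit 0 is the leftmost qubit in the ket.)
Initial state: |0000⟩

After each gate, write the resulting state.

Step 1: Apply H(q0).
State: 1/√2|0000⟩ + 1/√2|1000⟩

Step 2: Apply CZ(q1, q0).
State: 1/√2|0000⟩ + 1/√2|1000⟩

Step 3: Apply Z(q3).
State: 1/√2|0000⟩ + 1/√2|1000⟩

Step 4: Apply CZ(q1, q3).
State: 1/√2|0000⟩ + 1/√2|1000⟩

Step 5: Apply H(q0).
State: |0000⟩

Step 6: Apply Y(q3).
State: i|0001⟩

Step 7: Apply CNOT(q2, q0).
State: i|0001⟩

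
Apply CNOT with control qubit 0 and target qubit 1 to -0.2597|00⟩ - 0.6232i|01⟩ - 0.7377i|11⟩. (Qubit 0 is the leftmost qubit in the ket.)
-0.2597|00⟩ - 0.6232i|01⟩ - 0.7377i|10⟩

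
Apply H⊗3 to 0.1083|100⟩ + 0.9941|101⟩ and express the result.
0.3898|000⟩ - 0.3132|001⟩ + 0.3898|010⟩ - 0.3132|011⟩ - 0.3898|100⟩ + 0.3132|101⟩ - 0.3898|110⟩ + 0.3132|111⟩

H⊗3 gives amp(|y⟩) = (1/2√2) Σ_x (−1)^(x·y) amp(|x⟩), where x·y is the number of positions in which both x and y have a 1.
|000⟩: (0.1083 + 0.9941)/(2√2) = 0.3898
|001⟩: (0.1083 - 0.9941)/(2√2) = -0.3132
|010⟩: (0.1083 + 0.9941)/(2√2) = 0.3898
|011⟩: (0.1083 - 0.9941)/(2√2) = -0.3132
|100⟩: (-0.1083 - 0.9941)/(2√2) = -0.3898
|101⟩: (-0.1083 + 0.9941)/(2√2) = 0.3132
|110⟩: (-0.1083 - 0.9941)/(2√2) = -0.3898
|111⟩: (-0.1083 + 0.9941)/(2√2) = 0.3132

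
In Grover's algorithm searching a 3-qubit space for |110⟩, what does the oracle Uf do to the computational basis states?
Uf|x⟩ = -|x⟩ if x = 110, else |x⟩ (phase flip on target)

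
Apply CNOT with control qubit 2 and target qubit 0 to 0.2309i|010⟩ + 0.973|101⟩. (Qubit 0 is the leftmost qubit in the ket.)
0.973|001⟩ + 0.2309i|010⟩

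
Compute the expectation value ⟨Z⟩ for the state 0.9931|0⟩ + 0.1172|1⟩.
0.9725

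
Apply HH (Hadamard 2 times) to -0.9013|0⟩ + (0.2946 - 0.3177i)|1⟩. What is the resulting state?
-0.9013|0⟩ + (0.2946 - 0.3177i)|1⟩

H² = I, so an even number of Hadamards cancels: H^2 = I and the state is unchanged.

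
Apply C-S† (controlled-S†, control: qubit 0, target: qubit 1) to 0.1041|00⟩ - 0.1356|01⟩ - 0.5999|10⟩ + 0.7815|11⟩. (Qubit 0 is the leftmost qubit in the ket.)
0.1041|00⟩ - 0.1356|01⟩ - 0.5999|10⟩ - 0.7815i|11⟩

C-S† leaves the control-|0⟩ kets |00⟩, |01⟩ unchanged and applies S† to qubit 1 on the control-|1⟩ pair (|10⟩, |11⟩).
S† = [[1, 0], [0, -i]].
With a = amp(|10⟩) = -0.5999 and b = amp(|11⟩) = 0.7815:
new amp(|10⟩) = (1)·a = -0.5999
new amp(|11⟩) = (-i)·b = -0.7815i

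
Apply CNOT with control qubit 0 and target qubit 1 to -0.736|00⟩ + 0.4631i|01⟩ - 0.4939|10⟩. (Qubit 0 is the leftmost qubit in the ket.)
-0.736|00⟩ + 0.4631i|01⟩ - 0.4939|11⟩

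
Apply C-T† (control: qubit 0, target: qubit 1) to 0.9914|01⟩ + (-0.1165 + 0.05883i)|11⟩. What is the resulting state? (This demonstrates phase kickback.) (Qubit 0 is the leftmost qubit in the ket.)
0.9914|01⟩ + (-0.04078 + 0.124i)|11⟩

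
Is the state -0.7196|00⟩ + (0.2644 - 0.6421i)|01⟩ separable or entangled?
Separable

Writing the state as a|00⟩ + b|01⟩ + c|10⟩ + d|11⟩, it is a product state iff ad − bc = 0.
Here (a, b, c, d) = (-0.7196, (0.2644 - 0.6421i), 0, 0): ad − bc = (-0.7196)(0) − (0.2644 - 0.6421i)(0) = 0, so the state is separable.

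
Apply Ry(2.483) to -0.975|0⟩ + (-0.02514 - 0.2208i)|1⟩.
(-0.2915 + 0.2089i)|0⟩ + (-0.9307 - 0.0714i)|1⟩

Ry(2.483) = [[cos(θ/2), −sin(θ/2)], [sin(θ/2), cos(θ/2)]]; θ = 2.483, cos(θ/2) ≈ 0.323377, sin(θ/2) ≈ 0.94627.
With a = amp(|0⟩) = -0.975 and b = amp(|1⟩) = (-0.02514 - 0.2208i):
new amp(|0⟩) = (0.323377)·a + (-0.94627)·b = (-0.2915 + 0.2089i)
new amp(|1⟩) = (0.94627)·a + (0.323377)·b = (-0.9307 - 0.0714i)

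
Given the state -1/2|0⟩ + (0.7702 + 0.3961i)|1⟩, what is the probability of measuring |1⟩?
0.7501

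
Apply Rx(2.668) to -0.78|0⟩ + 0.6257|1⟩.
(-0.183 - 0.6082i)|0⟩ + (0.1468 + 0.7582i)|1⟩

Rx(2.668) = [[cos(θ/2), −i·sin(θ/2)], [−i·sin(θ/2), cos(θ/2)]]; θ = 2.668, cos(θ/2) ≈ 0.23459, sin(θ/2) ≈ 0.972095.
With a = amp(|0⟩) = -0.78 and b = amp(|1⟩) = 0.6257:
new amp(|0⟩) = (0.23459)·a + (-0.972095i)·b = (-0.183 - 0.6082i)
new amp(|1⟩) = (-0.972095i)·a + (0.23459)·b = (0.1468 + 0.7582i)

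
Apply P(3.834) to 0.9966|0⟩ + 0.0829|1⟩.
0.9966|0⟩ + (-0.06381 - 0.05292i)|1⟩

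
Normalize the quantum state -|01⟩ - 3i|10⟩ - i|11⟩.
-0.3015|01⟩ - 0.9045i|10⟩ - 0.3015i|11⟩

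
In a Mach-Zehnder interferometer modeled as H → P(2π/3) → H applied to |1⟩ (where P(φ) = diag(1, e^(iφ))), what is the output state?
(0.75 - 0.433i)|0⟩ + (0.25 + 0.433i)|1⟩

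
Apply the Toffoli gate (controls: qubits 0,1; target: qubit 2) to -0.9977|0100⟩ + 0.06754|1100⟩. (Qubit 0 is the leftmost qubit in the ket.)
-0.9977|0100⟩ + 0.06754|1110⟩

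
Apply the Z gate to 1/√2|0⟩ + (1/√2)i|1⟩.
1/√2|0⟩ - (1/√2)i|1⟩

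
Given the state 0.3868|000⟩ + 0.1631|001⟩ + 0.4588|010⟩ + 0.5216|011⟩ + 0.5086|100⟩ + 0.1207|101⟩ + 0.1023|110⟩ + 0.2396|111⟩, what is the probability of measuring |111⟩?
0.05741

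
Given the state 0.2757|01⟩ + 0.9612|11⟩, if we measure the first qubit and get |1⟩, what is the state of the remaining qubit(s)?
|1⟩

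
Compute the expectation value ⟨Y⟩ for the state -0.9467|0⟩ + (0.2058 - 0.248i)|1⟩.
0.4696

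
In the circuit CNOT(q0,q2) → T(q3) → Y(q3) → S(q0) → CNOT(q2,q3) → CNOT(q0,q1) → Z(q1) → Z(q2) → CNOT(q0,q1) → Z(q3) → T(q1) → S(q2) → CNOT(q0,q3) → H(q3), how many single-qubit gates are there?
9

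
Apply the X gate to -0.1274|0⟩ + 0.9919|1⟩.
0.9919|0⟩ - 0.1274|1⟩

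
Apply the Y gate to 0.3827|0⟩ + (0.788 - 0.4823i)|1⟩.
(-0.4823 - 0.788i)|0⟩ + 0.3827i|1⟩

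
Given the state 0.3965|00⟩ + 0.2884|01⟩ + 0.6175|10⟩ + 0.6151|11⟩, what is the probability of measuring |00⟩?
0.1572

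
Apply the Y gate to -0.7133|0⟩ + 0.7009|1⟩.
-0.7009i|0⟩ - 0.7133i|1⟩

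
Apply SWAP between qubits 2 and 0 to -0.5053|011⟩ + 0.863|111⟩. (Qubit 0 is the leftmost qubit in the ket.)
-0.5053|110⟩ + 0.863|111⟩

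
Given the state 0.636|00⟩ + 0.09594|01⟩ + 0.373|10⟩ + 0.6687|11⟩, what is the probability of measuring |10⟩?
0.1391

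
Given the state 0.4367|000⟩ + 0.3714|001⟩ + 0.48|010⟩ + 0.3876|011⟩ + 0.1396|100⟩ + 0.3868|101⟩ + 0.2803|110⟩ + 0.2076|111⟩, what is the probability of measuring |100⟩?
0.01949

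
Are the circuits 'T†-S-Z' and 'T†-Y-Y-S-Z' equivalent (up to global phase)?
Yes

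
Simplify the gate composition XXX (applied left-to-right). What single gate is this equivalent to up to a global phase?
X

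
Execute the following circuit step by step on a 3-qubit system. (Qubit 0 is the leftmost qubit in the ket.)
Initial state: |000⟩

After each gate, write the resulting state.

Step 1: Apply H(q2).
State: 1/√2|000⟩ + 1/√2|001⟩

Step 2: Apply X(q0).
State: 1/√2|100⟩ + 1/√2|101⟩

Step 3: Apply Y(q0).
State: -(1/√2)i|000⟩ - (1/√2)i|001⟩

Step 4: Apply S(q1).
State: -(1/√2)i|000⟩ - (1/√2)i|001⟩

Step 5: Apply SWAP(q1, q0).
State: -(1/√2)i|000⟩ - (1/√2)i|001⟩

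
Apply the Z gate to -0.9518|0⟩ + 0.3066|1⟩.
-0.9518|0⟩ - 0.3066|1⟩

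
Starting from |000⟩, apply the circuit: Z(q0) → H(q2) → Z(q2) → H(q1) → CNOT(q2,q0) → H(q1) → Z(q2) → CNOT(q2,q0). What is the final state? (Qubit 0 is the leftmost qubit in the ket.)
1/√2|000⟩ + 1/√2|001⟩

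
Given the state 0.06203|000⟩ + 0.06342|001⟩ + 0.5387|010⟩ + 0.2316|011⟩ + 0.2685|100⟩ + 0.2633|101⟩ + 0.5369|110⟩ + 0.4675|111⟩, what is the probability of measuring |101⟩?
0.06933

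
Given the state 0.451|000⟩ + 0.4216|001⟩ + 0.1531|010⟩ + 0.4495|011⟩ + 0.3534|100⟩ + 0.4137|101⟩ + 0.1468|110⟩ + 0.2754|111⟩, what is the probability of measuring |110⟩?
0.02155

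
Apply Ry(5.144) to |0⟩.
-0.8421|0⟩ + 0.5393|1⟩

Ry(5.144) = [[cos(θ/2), −sin(θ/2)], [sin(θ/2), cos(θ/2)]]; θ = 5.144, cos(θ/2) ≈ -0.842121, sin(θ/2) ≈ 0.539289.
With a = amp(|0⟩) = 1 and b = amp(|1⟩) = 0:
new amp(|0⟩) = (-0.842121)·a + (-0.539289)·b = -0.8421
new amp(|1⟩) = (0.539289)·a + (-0.842121)·b = 0.5393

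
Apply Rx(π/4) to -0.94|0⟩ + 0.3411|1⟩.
(-0.8684 - 0.1305i)|0⟩ + (0.3151 + 0.3597i)|1⟩

Rx(π/4) = [[cos(θ/2), −i·sin(θ/2)], [−i·sin(θ/2), cos(θ/2)]]; θ = π/4, cos(θ/2) ≈ 0.92388, sin(θ/2) ≈ 0.382683.
With a = amp(|0⟩) = -0.94 and b = amp(|1⟩) = 0.3411:
new amp(|0⟩) = (0.92388)·a + (-0.382683i)·b = (-0.8684 - 0.1305i)
new amp(|1⟩) = (-0.382683i)·a + (0.92388)·b = (0.3151 + 0.3597i)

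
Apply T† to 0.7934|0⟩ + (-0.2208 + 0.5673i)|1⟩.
0.7934|0⟩ + (0.245 + 0.5573i)|1⟩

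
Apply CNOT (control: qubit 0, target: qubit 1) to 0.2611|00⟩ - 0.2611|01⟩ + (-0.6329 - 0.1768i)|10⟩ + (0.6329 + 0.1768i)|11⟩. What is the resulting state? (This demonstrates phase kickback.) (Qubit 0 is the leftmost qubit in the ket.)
0.2611|00⟩ - 0.2611|01⟩ + (0.6329 + 0.1768i)|10⟩ + (-0.6329 - 0.1768i)|11⟩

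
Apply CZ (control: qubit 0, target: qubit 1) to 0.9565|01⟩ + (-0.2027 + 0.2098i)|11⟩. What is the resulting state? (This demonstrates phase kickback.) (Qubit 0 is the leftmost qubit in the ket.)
0.9565|01⟩ + (0.2027 - 0.2098i)|11⟩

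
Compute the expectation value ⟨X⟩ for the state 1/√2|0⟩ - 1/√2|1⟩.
-1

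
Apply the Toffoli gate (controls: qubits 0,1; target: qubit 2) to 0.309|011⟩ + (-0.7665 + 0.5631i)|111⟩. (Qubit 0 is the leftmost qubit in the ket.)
0.309|011⟩ + (-0.7665 + 0.5631i)|110⟩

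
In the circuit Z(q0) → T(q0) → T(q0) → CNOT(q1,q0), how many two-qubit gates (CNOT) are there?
1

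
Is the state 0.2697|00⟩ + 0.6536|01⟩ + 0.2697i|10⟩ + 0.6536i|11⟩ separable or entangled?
Separable

Writing the state as a|00⟩ + b|01⟩ + c|10⟩ + d|11⟩, it is a product state iff ad − bc = 0.
Here (a, b, c, d) = (0.2697, 0.6536, 0.2697i, 0.6536i): ad − bc = (0.2697)(0.6536i) − (0.6536)(0.2697i) = 0, so the state is separable.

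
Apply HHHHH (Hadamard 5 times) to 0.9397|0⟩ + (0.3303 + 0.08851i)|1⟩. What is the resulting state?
(0.898 + 0.06259i)|0⟩ + (0.4309 - 0.06259i)|1⟩

H² = I, so H^5 = H: a single Hadamard. With (a, b) = (0.9397, (0.3303 + 0.08851i)), H gives ((a + b)/√2, (a − b)/√2) = ((0.898 + 0.06259i), (0.4309 - 0.06259i)).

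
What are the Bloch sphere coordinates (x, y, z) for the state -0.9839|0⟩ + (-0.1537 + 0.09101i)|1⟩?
(0.3025, -0.1791, 0.9362)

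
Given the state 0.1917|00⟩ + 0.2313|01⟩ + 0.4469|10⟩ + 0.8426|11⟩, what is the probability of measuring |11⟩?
0.71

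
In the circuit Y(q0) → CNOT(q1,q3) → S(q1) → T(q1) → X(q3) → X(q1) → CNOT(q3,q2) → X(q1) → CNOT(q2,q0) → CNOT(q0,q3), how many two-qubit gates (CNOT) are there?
4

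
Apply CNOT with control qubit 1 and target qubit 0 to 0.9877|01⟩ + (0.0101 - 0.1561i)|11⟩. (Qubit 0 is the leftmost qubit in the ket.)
(0.0101 - 0.1561i)|01⟩ + 0.9877|11⟩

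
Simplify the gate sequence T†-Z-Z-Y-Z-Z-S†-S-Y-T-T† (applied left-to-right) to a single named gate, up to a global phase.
T†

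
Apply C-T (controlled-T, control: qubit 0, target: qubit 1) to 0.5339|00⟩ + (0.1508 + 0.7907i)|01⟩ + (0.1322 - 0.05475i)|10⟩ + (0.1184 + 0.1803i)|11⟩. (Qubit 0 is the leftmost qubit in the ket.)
0.5339|00⟩ + (0.1508 + 0.7907i)|01⟩ + (0.1322 - 0.05475i)|10⟩ + (-0.04377 + 0.2112i)|11⟩

C-T leaves the control-|0⟩ kets |00⟩, |01⟩ unchanged and applies T to qubit 1 on the control-|1⟩ pair (|10⟩, |11⟩).
T = [[1, 0], [0, (1/√2 + (1/√2)i)]].
With a = amp(|10⟩) = (0.1322 - 0.05475i) and b = amp(|11⟩) = (0.1184 + 0.1803i):
new amp(|10⟩) = (1)·a = (0.1322 - 0.05475i)
new amp(|11⟩) = (1/√2 + (1/√2)i)·b = (-0.04377 + 0.2112i)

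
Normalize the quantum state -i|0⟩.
-i|0⟩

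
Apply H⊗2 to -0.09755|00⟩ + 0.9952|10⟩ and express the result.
0.4488|00⟩ + 0.4488|01⟩ - 0.5464|10⟩ - 0.5464|11⟩

H⊗2 gives amp(|y⟩) = (1/2) Σ_x (−1)^(x·y) amp(|x⟩), where x·y is the number of positions in which both x and y have a 1.
|00⟩: (-0.09755 + 0.9952)/2 = 0.4488
|01⟩: (-0.09755 + 0.9952)/2 = 0.4488
|10⟩: (-0.09755 - 0.9952)/2 = -0.5464
|11⟩: (-0.09755 - 0.9952)/2 = -0.5464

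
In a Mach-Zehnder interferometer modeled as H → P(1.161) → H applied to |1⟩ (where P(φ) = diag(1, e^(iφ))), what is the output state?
(0.3008 - 0.4586i)|0⟩ + (0.6992 + 0.4586i)|1⟩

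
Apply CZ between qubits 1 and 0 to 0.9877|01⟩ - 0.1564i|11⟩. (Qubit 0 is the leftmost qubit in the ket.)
0.9877|01⟩ + 0.1564i|11⟩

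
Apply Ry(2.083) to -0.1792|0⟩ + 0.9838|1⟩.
-0.9397|0⟩ + 0.3421|1⟩

Ry(2.083) = [[cos(θ/2), −sin(θ/2)], [sin(θ/2), cos(θ/2)]]; θ = 2.083, cos(θ/2) ≈ 0.504926, sin(θ/2) ≈ 0.863163.
With a = amp(|0⟩) = -0.1792 and b = amp(|1⟩) = 0.9838:
new amp(|0⟩) = (0.504926)·a + (-0.863163)·b = -0.9397
new amp(|1⟩) = (0.863163)·a + (0.504926)·b = 0.3421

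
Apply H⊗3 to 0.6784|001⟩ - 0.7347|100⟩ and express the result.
-0.01991|000⟩ - 0.4996|001⟩ - 0.01991|010⟩ - 0.4996|011⟩ + 0.4996|100⟩ + 0.01991|101⟩ + 0.4996|110⟩ + 0.01991|111⟩

H⊗3 gives amp(|y⟩) = (1/2√2) Σ_x (−1)^(x·y) amp(|x⟩), where x·y is the number of positions in which both x and y have a 1.
|000⟩: (0.6784 - 0.7347)/(2√2) = -0.01991
|001⟩: (-0.6784 - 0.7347)/(2√2) = -0.4996
|010⟩: (0.6784 - 0.7347)/(2√2) = -0.01991
|011⟩: (-0.6784 - 0.7347)/(2√2) = -0.4996
|100⟩: (0.6784 + 0.7347)/(2√2) = 0.4996
|101⟩: (-0.6784 + 0.7347)/(2√2) = 0.01991
|110⟩: (0.6784 + 0.7347)/(2√2) = 0.4996
|111⟩: (-0.6784 + 0.7347)/(2√2) = 0.01991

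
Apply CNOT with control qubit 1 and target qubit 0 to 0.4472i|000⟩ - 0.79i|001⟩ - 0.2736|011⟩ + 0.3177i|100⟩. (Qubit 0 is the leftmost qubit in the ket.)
0.4472i|000⟩ - 0.79i|001⟩ + 0.3177i|100⟩ - 0.2736|111⟩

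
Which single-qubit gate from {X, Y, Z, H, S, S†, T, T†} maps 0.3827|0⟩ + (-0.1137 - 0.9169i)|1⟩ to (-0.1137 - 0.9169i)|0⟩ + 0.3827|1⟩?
X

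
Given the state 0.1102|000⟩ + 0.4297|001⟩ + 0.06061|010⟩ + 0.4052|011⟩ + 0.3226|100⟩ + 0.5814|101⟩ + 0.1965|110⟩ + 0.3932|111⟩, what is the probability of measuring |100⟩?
0.1041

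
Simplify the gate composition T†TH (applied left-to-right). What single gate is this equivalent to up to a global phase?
H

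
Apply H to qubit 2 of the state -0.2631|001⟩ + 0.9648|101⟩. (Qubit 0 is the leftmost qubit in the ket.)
-0.186|000⟩ + 0.186|001⟩ + 0.6822|100⟩ - 0.6822|101⟩

H on qubit 2 mixes each pair of kets that differ only in qubit 2: amplitudes (a, b) of (|…0…⟩, |…1…⟩) become ((a + b)/√2, (a − b)/√2). Kets absent from the input have amplitude 0.
(|000⟩, |001⟩): (a, b) = (0, -0.2631) → (-0.186, 0.186)
(|100⟩, |101⟩): (a, b) = (0, 0.9648) → (0.6822, -0.6822)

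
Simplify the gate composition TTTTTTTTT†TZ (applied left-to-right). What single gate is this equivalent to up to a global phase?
Z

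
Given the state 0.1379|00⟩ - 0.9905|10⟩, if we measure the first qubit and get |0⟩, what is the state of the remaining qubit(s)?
|0⟩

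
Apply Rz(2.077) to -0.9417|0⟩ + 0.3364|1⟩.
(-0.4779 + 0.8114i)|0⟩ + (0.1707 + 0.2899i)|1⟩

Rz(2.077) = [[e^(−iθ/2), 0], [0, e^(iθ/2)]] with e^(±iθ/2) = cos(θ/2) ± i·sin(θ/2); θ = 2.077, cos(θ/2) ≈ 0.507513, sin(θ/2) ≈ 0.861644.
With a = amp(|0⟩) = -0.9417 and b = amp(|1⟩) = 0.3364:
new amp(|0⟩) = (0.507513 - 0.861644i)·a = (-0.4779 + 0.8114i)
new amp(|1⟩) = (0.507513 + 0.861644i)·b = (0.1707 + 0.2899i)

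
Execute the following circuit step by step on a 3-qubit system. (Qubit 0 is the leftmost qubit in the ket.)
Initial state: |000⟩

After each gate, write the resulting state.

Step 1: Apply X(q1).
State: |010⟩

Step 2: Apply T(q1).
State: (1/√2 + (1/√2)i)|010⟩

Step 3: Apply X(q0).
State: (1/√2 + (1/√2)i)|110⟩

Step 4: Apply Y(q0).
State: (1/√2 - (1/√2)i)|010⟩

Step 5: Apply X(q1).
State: (1/√2 - (1/√2)i)|000⟩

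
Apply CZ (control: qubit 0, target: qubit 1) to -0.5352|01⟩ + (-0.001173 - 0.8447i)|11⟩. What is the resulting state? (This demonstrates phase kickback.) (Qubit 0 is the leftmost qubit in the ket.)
-0.5352|01⟩ + (0.001173 + 0.8447i)|11⟩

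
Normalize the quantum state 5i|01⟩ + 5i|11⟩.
(1/√2)i|01⟩ + (1/√2)i|11⟩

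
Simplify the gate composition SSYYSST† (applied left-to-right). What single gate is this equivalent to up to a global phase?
T†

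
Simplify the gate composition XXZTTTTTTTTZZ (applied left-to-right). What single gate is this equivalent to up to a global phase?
Z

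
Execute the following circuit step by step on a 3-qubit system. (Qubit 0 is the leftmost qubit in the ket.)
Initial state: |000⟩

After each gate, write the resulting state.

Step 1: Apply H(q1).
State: 1/√2|000⟩ + 1/√2|010⟩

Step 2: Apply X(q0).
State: 1/√2|100⟩ + 1/√2|110⟩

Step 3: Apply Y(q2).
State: (1/√2)i|101⟩ + (1/√2)i|111⟩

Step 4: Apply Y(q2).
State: 1/√2|100⟩ + 1/√2|110⟩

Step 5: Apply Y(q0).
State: -(1/√2)i|000⟩ - (1/√2)i|010⟩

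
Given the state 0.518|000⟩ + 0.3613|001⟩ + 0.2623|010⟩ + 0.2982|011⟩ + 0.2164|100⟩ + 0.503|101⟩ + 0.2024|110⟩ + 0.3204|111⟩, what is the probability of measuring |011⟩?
0.08892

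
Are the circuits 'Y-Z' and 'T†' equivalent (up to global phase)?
No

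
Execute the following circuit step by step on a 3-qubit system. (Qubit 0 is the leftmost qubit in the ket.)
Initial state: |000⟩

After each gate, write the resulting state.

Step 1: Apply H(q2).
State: 1/√2|000⟩ + 1/√2|001⟩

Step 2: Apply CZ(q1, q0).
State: 1/√2|000⟩ + 1/√2|001⟩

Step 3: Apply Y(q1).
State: (1/√2)i|010⟩ + (1/√2)i|011⟩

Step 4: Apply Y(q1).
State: 1/√2|000⟩ + 1/√2|001⟩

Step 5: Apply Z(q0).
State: 1/√2|000⟩ + 1/√2|001⟩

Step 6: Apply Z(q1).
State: 1/√2|000⟩ + 1/√2|001⟩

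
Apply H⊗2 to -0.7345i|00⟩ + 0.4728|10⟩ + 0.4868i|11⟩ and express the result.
(0.2364 - 0.1239i)|00⟩ + (0.2364 - 0.6107i)|01⟩ + (-0.2364 - 0.6107i)|10⟩ + (-0.2364 - 0.1239i)|11⟩

H⊗2 gives amp(|y⟩) = (1/2) Σ_x (−1)^(x·y) amp(|x⟩), where x·y is the number of positions in which both x and y have a 1.
|00⟩: (-0.7345i + 0.4728 + 0.4868i)/2 = (0.2364 - 0.1239i)
|01⟩: (-0.7345i + 0.4728 - 0.4868i)/2 = (0.2364 - 0.6107i)
|10⟩: (-0.7345i - 0.4728 - 0.4868i)/2 = (-0.2364 - 0.6107i)
|11⟩: (-0.7345i - 0.4728 + 0.4868i)/2 = (-0.2364 - 0.1239i)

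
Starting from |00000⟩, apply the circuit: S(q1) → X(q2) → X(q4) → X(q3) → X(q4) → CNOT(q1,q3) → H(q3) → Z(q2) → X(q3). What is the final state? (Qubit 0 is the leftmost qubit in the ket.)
1/√2|00100⟩ - 1/√2|00110⟩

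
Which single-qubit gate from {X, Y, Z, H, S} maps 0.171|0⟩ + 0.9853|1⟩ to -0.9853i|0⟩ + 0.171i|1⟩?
Y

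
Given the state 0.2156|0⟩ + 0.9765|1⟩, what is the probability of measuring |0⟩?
0.04648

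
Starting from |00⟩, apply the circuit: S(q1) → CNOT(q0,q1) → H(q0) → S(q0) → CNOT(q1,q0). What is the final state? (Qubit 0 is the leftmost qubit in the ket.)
1/√2|00⟩ + (1/√2)i|10⟩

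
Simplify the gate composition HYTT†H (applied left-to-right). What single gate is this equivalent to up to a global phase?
Y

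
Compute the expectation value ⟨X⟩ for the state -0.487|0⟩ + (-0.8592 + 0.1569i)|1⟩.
0.8369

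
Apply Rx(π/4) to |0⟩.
0.9239|0⟩ - 0.3827i|1⟩

Rx(π/4) = [[cos(θ/2), −i·sin(θ/2)], [−i·sin(θ/2), cos(θ/2)]]; θ = π/4, cos(θ/2) ≈ 0.92388, sin(θ/2) ≈ 0.382683.
With a = amp(|0⟩) = 1 and b = amp(|1⟩) = 0:
new amp(|0⟩) = (0.92388)·a + (-0.382683i)·b = 0.9239
new amp(|1⟩) = (-0.382683i)·a + (0.92388)·b = -0.3827i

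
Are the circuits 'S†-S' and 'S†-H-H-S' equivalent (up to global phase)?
Yes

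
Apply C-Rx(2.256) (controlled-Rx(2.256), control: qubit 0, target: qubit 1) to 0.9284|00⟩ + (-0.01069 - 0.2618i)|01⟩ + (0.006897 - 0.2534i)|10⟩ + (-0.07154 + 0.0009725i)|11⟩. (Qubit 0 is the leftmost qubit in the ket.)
0.9284|00⟩ + (-0.01069 - 0.2618i)|01⟩ + (0.003834 - 0.04393i)|10⟩ + (-0.2596 - 0.005815i)|11⟩

C-Rx(2.256) leaves the control-|0⟩ kets |00⟩, |01⟩ unchanged and applies Rx(2.256) to qubit 1 on the control-|1⟩ pair (|10⟩, |11⟩).
Rx(2.256) = [[cos(θ/2), −i·sin(θ/2)], [−i·sin(θ/2), cos(θ/2)]]; θ = 2.256, cos(θ/2) ≈ 0.428468, sin(θ/2) ≈ 0.903557.
With a = amp(|10⟩) = (0.006897 - 0.2534i) and b = amp(|11⟩) = (-0.07154 + 0.0009725i):
new amp(|10⟩) = (0.428468)·a + (-0.903557i)·b = (0.003834 - 0.04393i)
new amp(|11⟩) = (-0.903557i)·a + (0.428468)·b = (-0.2596 - 0.005815i)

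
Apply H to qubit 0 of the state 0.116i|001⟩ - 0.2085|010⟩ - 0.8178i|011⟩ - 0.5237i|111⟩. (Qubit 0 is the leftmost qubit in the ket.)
0.08202i|001⟩ - 0.1474|010⟩ - 0.9486i|011⟩ + 0.08202i|101⟩ - 0.1474|110⟩ - 0.208i|111⟩

H on qubit 0 mixes each pair of kets that differ only in qubit 0: amplitudes (a, b) of (|…0…⟩, |…1…⟩) become ((a + b)/√2, (a − b)/√2). Kets absent from the input have amplitude 0.
(|001⟩, |101⟩): (a, b) = (0.116i, 0) → (0.08202i, 0.08202i)
(|010⟩, |110⟩): (a, b) = (-0.2085, 0) → (-0.1474, -0.1474)
(|011⟩, |111⟩): (a, b) = (-0.8178i, -0.5237i) → (-0.9486i, -0.208i)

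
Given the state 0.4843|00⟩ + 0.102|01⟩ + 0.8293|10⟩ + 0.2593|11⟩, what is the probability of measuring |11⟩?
0.06724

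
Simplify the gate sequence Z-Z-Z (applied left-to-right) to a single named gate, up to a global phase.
Z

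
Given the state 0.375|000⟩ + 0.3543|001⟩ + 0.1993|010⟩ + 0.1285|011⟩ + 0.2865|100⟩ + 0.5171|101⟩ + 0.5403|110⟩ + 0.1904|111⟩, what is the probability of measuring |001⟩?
0.1255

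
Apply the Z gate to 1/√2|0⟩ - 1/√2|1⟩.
1/√2|0⟩ + 1/√2|1⟩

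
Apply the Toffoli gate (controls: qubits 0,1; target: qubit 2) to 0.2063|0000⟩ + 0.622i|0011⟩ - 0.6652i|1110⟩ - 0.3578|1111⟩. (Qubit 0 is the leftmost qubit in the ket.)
0.2063|0000⟩ + 0.622i|0011⟩ - 0.6652i|1100⟩ - 0.3578|1101⟩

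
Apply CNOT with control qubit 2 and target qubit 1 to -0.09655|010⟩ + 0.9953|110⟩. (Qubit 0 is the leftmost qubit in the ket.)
-0.09655|010⟩ + 0.9953|110⟩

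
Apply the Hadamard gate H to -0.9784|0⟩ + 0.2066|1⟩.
-0.5457|0⟩ - 0.8379|1⟩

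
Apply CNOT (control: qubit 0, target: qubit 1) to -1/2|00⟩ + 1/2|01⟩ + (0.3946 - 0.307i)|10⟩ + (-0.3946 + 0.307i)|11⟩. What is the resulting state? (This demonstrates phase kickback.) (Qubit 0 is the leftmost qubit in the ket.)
-1/2|00⟩ + 1/2|01⟩ + (-0.3946 + 0.307i)|10⟩ + (0.3946 - 0.307i)|11⟩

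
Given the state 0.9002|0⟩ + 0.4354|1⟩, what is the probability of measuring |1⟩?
0.1896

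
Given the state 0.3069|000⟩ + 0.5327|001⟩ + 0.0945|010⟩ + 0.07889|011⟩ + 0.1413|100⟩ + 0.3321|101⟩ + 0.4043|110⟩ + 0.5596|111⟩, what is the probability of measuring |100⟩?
0.01997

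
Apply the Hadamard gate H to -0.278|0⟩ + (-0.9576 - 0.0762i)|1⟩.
(-0.8737 - 0.05388i)|0⟩ + (0.4805 + 0.05388i)|1⟩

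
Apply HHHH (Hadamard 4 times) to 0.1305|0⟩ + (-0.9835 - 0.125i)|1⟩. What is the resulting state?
0.1305|0⟩ + (-0.9835 - 0.125i)|1⟩

H² = I, so an even number of Hadamards cancels: H^4 = I and the state is unchanged.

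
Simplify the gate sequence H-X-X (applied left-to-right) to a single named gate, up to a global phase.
H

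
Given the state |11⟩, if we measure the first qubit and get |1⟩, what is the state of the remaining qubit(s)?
|1⟩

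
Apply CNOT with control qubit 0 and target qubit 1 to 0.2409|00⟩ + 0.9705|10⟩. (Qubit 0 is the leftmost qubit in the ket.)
0.2409|00⟩ + 0.9705|11⟩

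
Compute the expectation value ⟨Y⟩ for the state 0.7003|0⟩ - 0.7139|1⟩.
0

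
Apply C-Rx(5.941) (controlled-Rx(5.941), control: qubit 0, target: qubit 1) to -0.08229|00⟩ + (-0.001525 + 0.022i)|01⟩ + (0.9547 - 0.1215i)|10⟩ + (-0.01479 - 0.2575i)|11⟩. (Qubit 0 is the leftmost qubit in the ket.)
-0.08229|00⟩ + (-0.001525 + 0.022i)|01⟩ + (-0.9846 + 0.1222i)|10⟩ + (-0.006112 + 0.09119i)|11⟩

C-Rx(5.941) leaves the control-|0⟩ kets |00⟩, |01⟩ unchanged and applies Rx(5.941) to qubit 1 on the control-|1⟩ pair (|10⟩, |11⟩).
Rx(5.941) = [[cos(θ/2), −i·sin(θ/2)], [−i·sin(θ/2), cos(θ/2)]]; θ = 5.941, cos(θ/2) ≈ -0.985399, sin(θ/2) ≈ 0.170259.
With a = amp(|10⟩) = (0.9547 - 0.1215i) and b = amp(|11⟩) = (-0.01479 - 0.2575i):
new amp(|10⟩) = (-0.985399)·a + (-0.170259i)·b = (-0.9846 + 0.1222i)
new amp(|11⟩) = (-0.170259i)·a + (-0.985399)·b = (-0.006112 + 0.09119i)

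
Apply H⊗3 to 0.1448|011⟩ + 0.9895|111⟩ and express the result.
0.401|000⟩ - 0.401|001⟩ - 0.401|010⟩ + 0.401|011⟩ - 0.2986|100⟩ + 0.2986|101⟩ + 0.2986|110⟩ - 0.2986|111⟩

H⊗3 gives amp(|y⟩) = (1/2√2) Σ_x (−1)^(x·y) amp(|x⟩), where x·y is the number of positions in which both x and y have a 1.
|000⟩: (0.1448 + 0.9895)/(2√2) = 0.401
|001⟩: (-0.1448 - 0.9895)/(2√2) = -0.401
|010⟩: (-0.1448 - 0.9895)/(2√2) = -0.401
|011⟩: (0.1448 + 0.9895)/(2√2) = 0.401
|100⟩: (0.1448 - 0.9895)/(2√2) = -0.2986
|101⟩: (-0.1448 + 0.9895)/(2√2) = 0.2986
|110⟩: (-0.1448 + 0.9895)/(2√2) = 0.2986
|111⟩: (0.1448 - 0.9895)/(2√2) = -0.2986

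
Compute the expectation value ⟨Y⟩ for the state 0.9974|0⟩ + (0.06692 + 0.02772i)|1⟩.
0.0553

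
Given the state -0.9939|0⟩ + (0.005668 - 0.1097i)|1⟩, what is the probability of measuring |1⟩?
0.01207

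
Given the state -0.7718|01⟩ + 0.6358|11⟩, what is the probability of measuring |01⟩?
0.5957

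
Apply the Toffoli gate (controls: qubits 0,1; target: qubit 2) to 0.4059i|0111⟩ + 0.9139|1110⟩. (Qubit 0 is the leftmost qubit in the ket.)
0.4059i|0111⟩ + 0.9139|1100⟩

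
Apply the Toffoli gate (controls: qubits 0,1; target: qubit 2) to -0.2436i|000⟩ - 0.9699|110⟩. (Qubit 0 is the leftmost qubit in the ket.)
-0.2436i|000⟩ - 0.9699|111⟩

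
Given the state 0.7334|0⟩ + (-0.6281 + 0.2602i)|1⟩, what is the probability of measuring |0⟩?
0.5379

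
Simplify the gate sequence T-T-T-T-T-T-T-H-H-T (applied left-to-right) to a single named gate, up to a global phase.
I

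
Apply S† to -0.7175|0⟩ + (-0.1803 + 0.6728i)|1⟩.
-0.7175|0⟩ + (0.6728 + 0.1803i)|1⟩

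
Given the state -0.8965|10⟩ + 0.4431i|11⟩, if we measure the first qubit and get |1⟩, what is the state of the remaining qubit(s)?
-0.8965|0⟩ + 0.4431i|1⟩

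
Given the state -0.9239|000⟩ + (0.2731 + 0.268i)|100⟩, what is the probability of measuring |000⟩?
0.8536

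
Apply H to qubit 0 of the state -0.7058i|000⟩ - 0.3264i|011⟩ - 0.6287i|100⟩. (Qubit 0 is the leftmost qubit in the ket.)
-0.9436i|000⟩ - 0.2308i|011⟩ - 0.05452i|100⟩ - 0.2308i|111⟩

H on qubit 0 mixes each pair of kets that differ only in qubit 0: amplitudes (a, b) of (|…0…⟩, |…1…⟩) become ((a + b)/√2, (a − b)/√2). Kets absent from the input have amplitude 0.
(|000⟩, |100⟩): (a, b) = (-0.7058i, -0.6287i) → (-0.9436i, -0.05452i)
(|011⟩, |111⟩): (a, b) = (-0.3264i, 0) → (-0.2308i, -0.2308i)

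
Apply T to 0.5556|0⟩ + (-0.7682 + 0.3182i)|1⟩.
0.5556|0⟩ + (-0.7682 - 0.3182i)|1⟩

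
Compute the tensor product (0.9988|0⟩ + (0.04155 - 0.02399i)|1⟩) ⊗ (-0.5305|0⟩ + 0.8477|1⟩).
-0.5299|00⟩ + 0.8467|01⟩ + (-0.02204 + 0.01273i)|10⟩ + (0.03522 - 0.02034i)|11⟩

amp(|b₁b₂…⟩) = product of the factor amplitudes for bits b₁, b₂, …; only kets whose every factor amplitude is nonzero survive.
|00⟩: (0.9988)(-0.5305) = -0.5299
|01⟩: (0.9988)(0.8477) = 0.8467
|10⟩: (0.04155 - 0.02399i)(-0.5305) = (-0.02204 + 0.01273i)
|11⟩: (0.04155 - 0.02399i)(0.8477) = (0.03522 - 0.02034i)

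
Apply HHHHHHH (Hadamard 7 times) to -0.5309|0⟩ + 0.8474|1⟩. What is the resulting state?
0.2238|0⟩ - 0.9746|1⟩

H² = I, so H^7 = H: a single Hadamard. With (a, b) = (-0.5309, 0.8474), H gives ((a + b)/√2, (a − b)/√2) = (0.2238, -0.9746).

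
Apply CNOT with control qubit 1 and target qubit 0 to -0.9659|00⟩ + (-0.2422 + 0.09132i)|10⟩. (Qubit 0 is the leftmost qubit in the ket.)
-0.9659|00⟩ + (-0.2422 + 0.09132i)|10⟩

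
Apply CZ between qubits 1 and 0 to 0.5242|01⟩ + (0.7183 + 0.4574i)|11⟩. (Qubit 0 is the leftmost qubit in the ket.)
0.5242|01⟩ + (-0.7183 - 0.4574i)|11⟩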